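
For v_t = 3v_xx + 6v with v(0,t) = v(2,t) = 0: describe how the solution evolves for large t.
v → 0. Diffusion dominates reaction (r=6 < κπ²/L²≈7.4); solution decays.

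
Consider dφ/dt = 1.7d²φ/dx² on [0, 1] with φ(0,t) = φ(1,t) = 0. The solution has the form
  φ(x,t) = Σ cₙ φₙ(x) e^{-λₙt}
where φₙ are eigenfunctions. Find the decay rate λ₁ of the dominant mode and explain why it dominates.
Eigenvalues: λₙ = 1.7n²π².
First three modes:
  n=1: λ₁ = 1.7π² ≈ 16.778
  n=2: λ₂ = 6.8π² ≈ 67.113 (4× faster decay)
  n=3: λ₃ = 15.3π² ≈ 151.005 (9× faster decay)
As t → ∞, higher modes decay exponentially faster. The n=1 mode dominates: φ ~ c₁ sin(πx) e^{-λ₁t}.
Decay rate: λ₁ = 1.7π² ≈ 16.778.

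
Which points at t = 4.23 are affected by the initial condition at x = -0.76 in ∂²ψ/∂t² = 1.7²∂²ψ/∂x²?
Domain of influence: [-7.951, 6.431]. Data at x = -0.76 spreads outward at speed 1.7.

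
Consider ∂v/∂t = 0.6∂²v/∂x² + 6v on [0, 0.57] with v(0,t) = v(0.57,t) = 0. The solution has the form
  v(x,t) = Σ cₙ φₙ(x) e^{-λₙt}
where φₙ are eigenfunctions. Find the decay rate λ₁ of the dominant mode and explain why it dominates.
Eigenvalues: λₙ = 0.6n²π²/0.57² - 6.
First three modes:
  n=1: λ₁ = 0.6π²/0.57² - 6 ≈ 12.226
  n=2: λ₂ = 2.4π²/0.57² - 6 ≈ 66.906
  n=3: λ₃ = 5.4π²/0.57² - 6 ≈ 158.038
Since 0.6π²/0.57² ≈ 18.226 > 6, all λₙ > 0.
The n=1 mode decays slowest → dominates as t → ∞.
Asymptotic: v ~ c₁ sin(πx/0.57) e^{-λ₁t} with decay rate λ₁ ≈ 12.226.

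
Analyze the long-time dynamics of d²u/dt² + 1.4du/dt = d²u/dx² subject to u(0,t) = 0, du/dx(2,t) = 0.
Long-time behavior: u → 0. Damping (γ=1.4) dissipates energy; oscillations decay exponentially.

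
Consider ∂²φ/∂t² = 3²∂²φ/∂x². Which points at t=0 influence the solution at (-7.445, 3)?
Domain of dependence: [-16.445, 1.555]. Signals travel at speed 3, so data within |x - -7.445| ≤ 3·3 = 9 can reach the point.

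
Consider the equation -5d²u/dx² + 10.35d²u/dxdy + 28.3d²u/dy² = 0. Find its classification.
Hyperbolic. (A = -5, B = 10.35, C = 28.3 gives B² - 4AC = 673.1225.)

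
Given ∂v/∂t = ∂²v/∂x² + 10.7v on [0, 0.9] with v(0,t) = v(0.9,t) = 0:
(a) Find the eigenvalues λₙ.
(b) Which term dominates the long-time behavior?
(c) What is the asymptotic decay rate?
Eigenvalues: λₙ = n²π²/0.9² - 10.7.
First three modes:
  n=1: λ₁ = π²/0.9² - 10.7 ≈ 1.485
  n=2: λ₂ = 4π²/0.9² - 10.7 ≈ 38.039
  n=3: λ₃ = 9π²/0.9² - 10.7 ≈ 98.962
Since π²/0.9² ≈ 12.185 > 10.7, all λₙ > 0.
The n=1 mode decays slowest → dominates as t → ∞.
Asymptotic: v ~ c₁ sin(πx/0.9) e^{-λ₁t} with decay rate λ₁ ≈ 1.485.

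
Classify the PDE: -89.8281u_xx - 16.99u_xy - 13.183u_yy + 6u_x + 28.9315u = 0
A = -89.8281, B = -16.99, C = -13.183. Discriminant B² - 4AC = -4448.1552692. Since -4448.1552692 < 0, elliptic.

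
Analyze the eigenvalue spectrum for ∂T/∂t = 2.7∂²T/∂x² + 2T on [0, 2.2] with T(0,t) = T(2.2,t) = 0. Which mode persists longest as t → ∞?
Eigenvalues: λₙ = 2.7n²π²/2.2² - 2.
First three modes:
  n=1: λ₁ = 2.7π²/2.2² - 2 ≈ 3.506
  n=2: λ₂ = 10.8π²/2.2² - 2 ≈ 20.023
  n=3: λ₃ = 24.3π²/2.2² - 2 ≈ 47.552
Since 2.7π²/2.2² ≈ 5.506 > 2, all λₙ > 0.
The n=1 mode decays slowest → dominates as t → ∞.
Asymptotic: T ~ c₁ sin(πx/2.2) e^{-λ₁t} with decay rate λ₁ ≈ 3.506.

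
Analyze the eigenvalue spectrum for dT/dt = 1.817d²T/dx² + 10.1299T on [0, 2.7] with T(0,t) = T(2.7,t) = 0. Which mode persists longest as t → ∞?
Eigenvalues: λₙ = 1.817n²π²/2.7² - 10.1299.
First three modes:
  n=1: λ₁ = 1.817π²/2.7² - 10.1299 ≈ -7.67
  n=2: λ₂ = 7.268π²/2.7² - 10.1299 ≈ -0.29
  n=3: λ₃ = 16.353π²/2.7² - 10.1299 ≈ 12.01
Since 1.817π²/2.7² ≈ 2.46 < 10.1299, λ₁ < 0.
The n=1 mode grows fastest (−λₙ is largest for n=1) → dominates.
Asymptotic: T ~ c₁ sin(πx/2.7) e^{7.67t} (exponential growth at rate −λ₁ ≈ 7.67).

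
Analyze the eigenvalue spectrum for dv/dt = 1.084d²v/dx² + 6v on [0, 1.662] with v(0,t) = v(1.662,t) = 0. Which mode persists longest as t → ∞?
Eigenvalues: λₙ = 1.084n²π²/1.662² - 6.
First three modes:
  n=1: λ₁ = 1.084π²/1.662² - 6 ≈ -2.127
  n=2: λ₂ = 4.336π²/1.662² - 6 ≈ 9.493
  n=3: λ₃ = 9.756π²/1.662² - 6 ≈ 28.859
Since 1.084π²/1.662² ≈ 3.873 < 6, λ₁ < 0.
The n=1 mode grows fastest (−λₙ is largest for n=1) → dominates.
Asymptotic: v ~ c₁ sin(πx/1.662) e^{2.127t} (exponential growth at rate −λ₁ ≈ 2.127).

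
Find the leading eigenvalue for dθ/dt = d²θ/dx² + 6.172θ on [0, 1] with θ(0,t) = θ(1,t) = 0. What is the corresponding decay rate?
Eigenvalues: λₙ = n²π²/1² - 6.172.
First three modes:
  n=1: λ₁ = π² - 6.172 ≈ 3.698
  n=2: λ₂ = 4π² - 6.172 ≈ 33.306
  n=3: λ₃ = 9π² - 6.172 ≈ 82.654
Since π² ≈ 9.87 > 6.172, all λₙ > 0.
The n=1 mode decays slowest → dominates as t → ∞.
Asymptotic: θ ~ c₁ sin(πx/1) e^{-λ₁t} with decay rate λ₁ ≈ 3.698.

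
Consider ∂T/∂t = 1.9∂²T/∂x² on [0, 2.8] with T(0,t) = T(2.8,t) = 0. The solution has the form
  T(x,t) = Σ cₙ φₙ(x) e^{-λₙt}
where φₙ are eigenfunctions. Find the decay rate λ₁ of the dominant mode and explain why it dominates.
Eigenvalues: λₙ = 1.9n²π²/2.8².
First three modes:
  n=1: λ₁ = 1.9π²/2.8² ≈ 2.392
  n=2: λ₂ = 7.6π²/2.8² ≈ 9.567 (4× faster decay)
  n=3: λ₃ = 17.1π²/2.8² ≈ 21.527 (9× faster decay)
As t → ∞, higher modes decay exponentially faster. The n=1 mode dominates: T ~ c₁ sin(πx/2.8) e^{-λ₁t}.
Decay rate: λ₁ = 1.9π²/2.8² ≈ 2.392.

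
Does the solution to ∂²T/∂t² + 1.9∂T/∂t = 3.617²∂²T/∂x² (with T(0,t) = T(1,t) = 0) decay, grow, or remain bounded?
T → 0. Damping (γ=1.9) dissipates energy; oscillations decay exponentially.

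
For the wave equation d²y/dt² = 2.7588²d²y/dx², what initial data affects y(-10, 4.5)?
Domain of dependence: [-22.4146, 2.4146]. Signals travel at speed 2.7588, so data within |x - -10| ≤ 2.7588·4.5 = 12.4146 can reach the point.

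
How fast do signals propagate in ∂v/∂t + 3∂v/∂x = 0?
Speed = 3. Information travels along x - 3t = const (rightward).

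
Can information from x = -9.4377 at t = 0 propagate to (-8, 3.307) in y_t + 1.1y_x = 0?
No. Only data at x = -11.6377 affects (-8, 3.307). Advection has one-way propagation along characteristics.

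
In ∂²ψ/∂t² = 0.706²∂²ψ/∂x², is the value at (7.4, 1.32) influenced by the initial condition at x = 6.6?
Yes. The domain of dependence is [6.46808, 8.33192], and 6.6 ∈ [6.46808, 8.33192].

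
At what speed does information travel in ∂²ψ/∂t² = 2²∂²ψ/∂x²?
Speed = 2. Information travels along characteristics x = x₀ ± 2t.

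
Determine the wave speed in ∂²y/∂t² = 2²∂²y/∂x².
Speed = 2. Information travels along characteristics x = x₀ ± 2t.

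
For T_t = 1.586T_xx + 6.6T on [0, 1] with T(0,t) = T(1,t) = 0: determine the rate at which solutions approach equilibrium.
Eigenvalues: λₙ = 1.586n²π²/1² - 6.6.
First three modes:
  n=1: λ₁ = 1.586π² - 6.6 ≈ 9.053
  n=2: λ₂ = 6.344π² - 6.6 ≈ 56.013
  n=3: λ₃ = 14.274π² - 6.6 ≈ 134.279
Since 1.586π² ≈ 15.653 > 6.6, all λₙ > 0.
The n=1 mode decays slowest → dominates as t → ∞.
Asymptotic: T ~ c₁ sin(πx/1) e^{-λ₁t} with decay rate λ₁ ≈ 9.053.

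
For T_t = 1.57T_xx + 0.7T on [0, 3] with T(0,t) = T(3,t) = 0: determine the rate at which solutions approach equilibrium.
Eigenvalues: λₙ = 1.57n²π²/3² - 0.7.
First three modes:
  n=1: λ₁ = 1.57π²/3² - 0.7 ≈ 1.022
  n=2: λ₂ = 6.28π²/3² - 0.7 ≈ 6.187
  n=3: λ₃ = 14.13π²/3² - 0.7 ≈ 14.795
Since 1.57π²/3² ≈ 1.722 > 0.7, all λₙ > 0.
The n=1 mode decays slowest → dominates as t → ∞.
Asymptotic: T ~ c₁ sin(πx/3) e^{-λ₁t} with decay rate λ₁ ≈ 1.022.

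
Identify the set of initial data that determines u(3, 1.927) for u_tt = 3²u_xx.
Domain of dependence: [-2.781, 8.781]. Signals travel at speed 3, so data within |x - 3| ≤ 3·1.927 = 5.781 can reach the point.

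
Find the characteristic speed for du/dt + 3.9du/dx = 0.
Speed = 3.9. Information travels along x - 3.9t = const (rightward).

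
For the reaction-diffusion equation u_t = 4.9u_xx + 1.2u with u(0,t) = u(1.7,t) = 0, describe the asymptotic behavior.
u → 0. Diffusion dominates reaction (r=1.2 < κπ²/L²≈16.73); solution decays.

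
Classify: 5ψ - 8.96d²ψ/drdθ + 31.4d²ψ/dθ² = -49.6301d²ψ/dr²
Rewriting in standard form: 49.6301d²ψ/dr² - 8.96d²ψ/drdθ + 31.4d²ψ/dθ² + 5ψ = 0. Elliptic (discriminant = -6153.25896).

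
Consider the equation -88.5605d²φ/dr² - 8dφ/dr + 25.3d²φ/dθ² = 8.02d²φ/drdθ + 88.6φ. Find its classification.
Rewriting in standard form: -88.5605d²φ/dr² - 8.02d²φ/drdθ + 25.3d²φ/dθ² - 8dφ/dr - 88.6φ = 0. Hyperbolic. (A = -88.5605, B = -8.02, C = 25.3 gives B² - 4AC = 9026.643.)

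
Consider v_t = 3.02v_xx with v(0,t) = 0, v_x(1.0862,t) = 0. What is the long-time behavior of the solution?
As t → ∞, v → 0. Heat escapes through the Dirichlet boundary.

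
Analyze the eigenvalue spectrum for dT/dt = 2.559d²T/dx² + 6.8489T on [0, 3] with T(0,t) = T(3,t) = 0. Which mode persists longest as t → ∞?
Eigenvalues: λₙ = 2.559n²π²/3² - 6.8489.
First three modes:
  n=1: λ₁ = 2.559π²/3² - 6.8489 ≈ -4.043
  n=2: λ₂ = 10.236π²/3² - 6.8489 ≈ 4.376
  n=3: λ₃ = 23.031π²/3² - 6.8489 ≈ 18.407
Since 2.559π²/3² ≈ 2.806 < 6.8489, λ₁ < 0.
The n=1 mode grows fastest (−λₙ is largest for n=1) → dominates.
Asymptotic: T ~ c₁ sin(πx/3) e^{4.043t} (exponential growth at rate −λ₁ ≈ 4.043).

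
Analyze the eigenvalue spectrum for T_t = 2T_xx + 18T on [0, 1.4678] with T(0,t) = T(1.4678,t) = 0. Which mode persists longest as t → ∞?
Eigenvalues: λₙ = 2n²π²/1.4678² - 18.
First three modes:
  n=1: λ₁ = 2π²/1.4678² - 18 ≈ -8.838
  n=2: λ₂ = 8π²/1.4678² - 18 ≈ 18.648
  n=3: λ₃ = 18π²/1.4678² - 18 ≈ 64.459
Since 2π²/1.4678² ≈ 9.162 < 18, λ₁ < 0.
The n=1 mode grows fastest (−λₙ is largest for n=1) → dominates.
Asymptotic: T ~ c₁ sin(πx/1.4678) e^{8.838t} (exponential growth at rate −λ₁ ≈ 8.838).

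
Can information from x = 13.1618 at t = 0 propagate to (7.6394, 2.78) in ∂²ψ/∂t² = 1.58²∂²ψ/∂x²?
No. The domain of dependence is [3.247, 12.0318], and 13.1618 is outside this interval.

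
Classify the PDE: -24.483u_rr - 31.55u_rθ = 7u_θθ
Rewriting in standard form: -24.483u_rr - 31.55u_rθ - 7u_θθ = 0. A = -24.483, B = -31.55, C = -7. Discriminant B² - 4AC = 309.8785. Since 309.8785 > 0, hyperbolic.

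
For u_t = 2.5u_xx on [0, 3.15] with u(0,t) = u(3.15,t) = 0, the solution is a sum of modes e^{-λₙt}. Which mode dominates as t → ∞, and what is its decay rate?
Eigenvalues: λₙ = 2.5n²π²/3.15².
First three modes:
  n=1: λ₁ = 2.5π²/3.15² ≈ 2.487
  n=2: λ₂ = 10π²/3.15² ≈ 9.947 (4× faster decay)
  n=3: λ₃ = 22.5π²/3.15² ≈ 22.38 (9× faster decay)
As t → ∞, higher modes decay exponentially faster. The n=1 mode dominates: u ~ c₁ sin(πx/3.15) e^{-λ₁t}.
Decay rate: λ₁ = 2.5π²/3.15² ≈ 2.487.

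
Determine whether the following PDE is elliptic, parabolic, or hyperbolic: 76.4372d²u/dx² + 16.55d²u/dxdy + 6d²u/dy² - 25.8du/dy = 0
Coefficients: A = 76.4372, B = 16.55, C = 6. B² - 4AC = -1560.5903, which is negative, so the equation is elliptic.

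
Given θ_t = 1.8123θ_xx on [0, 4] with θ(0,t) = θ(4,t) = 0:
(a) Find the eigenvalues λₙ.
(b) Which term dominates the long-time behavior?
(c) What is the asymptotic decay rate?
Eigenvalues: λₙ = 1.8123n²π²/4².
First three modes:
  n=1: λ₁ = 1.8123π²/4² ≈ 1.118
  n=2: λ₂ = 7.2492π²/4² ≈ 4.472 (4× faster decay)
  n=3: λ₃ = 16.3107π²/4² ≈ 10.061 (9× faster decay)
As t → ∞, higher modes decay exponentially faster. The n=1 mode dominates: θ ~ c₁ sin(πx/4) e^{-λ₁t}.
Decay rate: λ₁ = 1.8123π²/4² ≈ 1.118.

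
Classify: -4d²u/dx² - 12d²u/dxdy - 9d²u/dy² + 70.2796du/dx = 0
Parabolic (discriminant = 0).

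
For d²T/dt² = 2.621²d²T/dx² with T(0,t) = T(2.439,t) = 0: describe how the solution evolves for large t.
T oscillates (no decay). Energy is conserved; the solution oscillates indefinitely as standing waves.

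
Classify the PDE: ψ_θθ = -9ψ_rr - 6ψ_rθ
Rewriting in standard form: 9ψ_rr + 6ψ_rθ + ψ_θθ = 0. A = 9, B = 6, C = 1. Discriminant B² - 4AC = 0. Since 0 = 0, parabolic.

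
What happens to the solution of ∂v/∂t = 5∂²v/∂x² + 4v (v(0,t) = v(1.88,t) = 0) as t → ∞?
v → 0. Diffusion dominates reaction (r=4 < κπ²/L²≈13.96); solution decays.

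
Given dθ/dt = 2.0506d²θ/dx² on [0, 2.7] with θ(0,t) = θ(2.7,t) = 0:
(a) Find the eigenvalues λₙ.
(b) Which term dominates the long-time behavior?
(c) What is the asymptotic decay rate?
Eigenvalues: λₙ = 2.0506n²π²/2.7².
First three modes:
  n=1: λ₁ = 2.0506π²/2.7² ≈ 2.776
  n=2: λ₂ = 8.2024π²/2.7² ≈ 11.105 (4× faster decay)
  n=3: λ₃ = 18.4554π²/2.7² ≈ 24.986 (9× faster decay)
As t → ∞, higher modes decay exponentially faster. The n=1 mode dominates: θ ~ c₁ sin(πx/2.7) e^{-λ₁t}.
Decay rate: λ₁ = 2.0506π²/2.7² ≈ 2.776.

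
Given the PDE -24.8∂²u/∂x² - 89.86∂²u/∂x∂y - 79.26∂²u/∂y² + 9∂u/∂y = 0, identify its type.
The second-order coefficients are A = -24.8, B = -89.86, C = -79.26. Since B² - 4AC = 212.2276 > 0, this is a hyperbolic PDE.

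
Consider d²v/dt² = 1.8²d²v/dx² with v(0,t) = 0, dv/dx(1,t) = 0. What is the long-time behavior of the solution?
As t → ∞, v oscillates (no decay). Energy is conserved; the solution oscillates indefinitely as standing waves.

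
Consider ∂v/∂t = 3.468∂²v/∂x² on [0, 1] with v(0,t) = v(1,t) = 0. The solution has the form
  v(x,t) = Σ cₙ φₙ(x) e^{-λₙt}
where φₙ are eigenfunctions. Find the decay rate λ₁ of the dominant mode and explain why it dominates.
Eigenvalues: λₙ = 3.468n²π².
First three modes:
  n=1: λ₁ = 3.468π² ≈ 34.228
  n=2: λ₂ = 13.872π² ≈ 136.911 (4× faster decay)
  n=3: λ₃ = 31.212π² ≈ 308.05 (9× faster decay)
As t → ∞, higher modes decay exponentially faster. The n=1 mode dominates: v ~ c₁ sin(πx) e^{-λ₁t}.
Decay rate: λ₁ = 3.468π² ≈ 34.228.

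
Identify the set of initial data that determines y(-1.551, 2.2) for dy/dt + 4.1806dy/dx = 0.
A single point: x = -10.74832. The characteristic through (-1.551, 2.2) is x - 4.1806t = const, so x = -1.551 - 4.1806·2.2 = -10.74832.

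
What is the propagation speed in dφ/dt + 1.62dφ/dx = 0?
Speed = 1.62. Information travels along x - 1.62t = const (rightward).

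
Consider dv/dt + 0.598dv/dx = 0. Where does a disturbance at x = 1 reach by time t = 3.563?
At x = 3.130674. The characteristic carries data from (1, 0) to (3.130674, 3.563).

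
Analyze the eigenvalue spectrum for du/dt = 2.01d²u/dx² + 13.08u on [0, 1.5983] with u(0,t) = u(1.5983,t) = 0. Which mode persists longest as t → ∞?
Eigenvalues: λₙ = 2.01n²π²/1.5983² - 13.08.
First three modes:
  n=1: λ₁ = 2.01π²/1.5983² - 13.08 ≈ -5.314
  n=2: λ₂ = 8.04π²/1.5983² - 13.08 ≈ 17.983
  n=3: λ₃ = 18.09π²/1.5983² - 13.08 ≈ 56.811
Since 2.01π²/1.5983² ≈ 7.766 < 13.08, λ₁ < 0.
The n=1 mode grows fastest (−λₙ is largest for n=1) → dominates.
Asymptotic: u ~ c₁ sin(πx/1.5983) e^{5.314t} (exponential growth at rate −λ₁ ≈ 5.314).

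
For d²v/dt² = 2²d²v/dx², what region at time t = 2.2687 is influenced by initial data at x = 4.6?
Domain of influence: [0.0626, 9.1374]. Data at x = 4.6 spreads outward at speed 2.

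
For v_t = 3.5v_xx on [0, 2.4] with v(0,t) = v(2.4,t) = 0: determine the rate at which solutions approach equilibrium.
Eigenvalues: λₙ = 3.5n²π²/2.4².
First three modes:
  n=1: λ₁ = 3.5π²/2.4² ≈ 5.997
  n=2: λ₂ = 14π²/2.4² ≈ 23.989 (4× faster decay)
  n=3: λ₃ = 31.5π²/2.4² ≈ 53.974 (9× faster decay)
As t → ∞, higher modes decay exponentially faster. The n=1 mode dominates: v ~ c₁ sin(πx/2.4) e^{-λ₁t}.
Decay rate: λ₁ = 3.5π²/2.4² ≈ 5.997.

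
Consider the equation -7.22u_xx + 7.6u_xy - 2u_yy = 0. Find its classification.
Parabolic. (A = -7.22, B = 7.6, C = -2 gives B² - 4AC = 0.)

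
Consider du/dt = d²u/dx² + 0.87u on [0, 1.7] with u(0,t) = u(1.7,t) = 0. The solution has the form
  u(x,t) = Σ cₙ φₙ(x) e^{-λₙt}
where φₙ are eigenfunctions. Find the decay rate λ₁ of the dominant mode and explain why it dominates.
Eigenvalues: λₙ = n²π²/1.7² - 0.87.
First three modes:
  n=1: λ₁ = π²/1.7² - 0.87 ≈ 2.545
  n=2: λ₂ = 4π²/1.7² - 0.87 ≈ 12.79
  n=3: λ₃ = 9π²/1.7² - 0.87 ≈ 29.866
Since π²/1.7² ≈ 3.415 > 0.87, all λₙ > 0.
The n=1 mode decays slowest → dominates as t → ∞.
Asymptotic: u ~ c₁ sin(πx/1.7) e^{-λ₁t} with decay rate λ₁ ≈ 2.545.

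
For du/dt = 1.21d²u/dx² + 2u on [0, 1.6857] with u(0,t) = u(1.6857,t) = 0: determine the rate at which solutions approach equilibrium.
Eigenvalues: λₙ = 1.21n²π²/1.6857² - 2.
First three modes:
  n=1: λ₁ = 1.21π²/1.6857² - 2 ≈ 2.203
  n=2: λ₂ = 4.84π²/1.6857² - 2 ≈ 14.811
  n=3: λ₃ = 10.89π²/1.6857² - 2 ≈ 35.824
Since 1.21π²/1.6857² ≈ 4.203 > 2, all λₙ > 0.
The n=1 mode decays slowest → dominates as t → ∞.
Asymptotic: u ~ c₁ sin(πx/1.6857) e^{-λ₁t} with decay rate λ₁ ≈ 2.203.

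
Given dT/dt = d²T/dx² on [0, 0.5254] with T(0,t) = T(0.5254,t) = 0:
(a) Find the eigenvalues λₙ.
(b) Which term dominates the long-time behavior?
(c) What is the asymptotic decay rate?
Eigenvalues: λₙ = n²π²/0.5254².
First three modes:
  n=1: λ₁ = π²/0.5254² ≈ 35.754
  n=2: λ₂ = 4π²/0.5254² ≈ 143.014 (4× faster decay)
  n=3: λ₃ = 9π²/0.5254² ≈ 321.782 (9× faster decay)
As t → ∞, higher modes decay exponentially faster. The n=1 mode dominates: T ~ c₁ sin(πx/0.5254) e^{-λ₁t}.
Decay rate: λ₁ = π²/0.5254² ≈ 35.754.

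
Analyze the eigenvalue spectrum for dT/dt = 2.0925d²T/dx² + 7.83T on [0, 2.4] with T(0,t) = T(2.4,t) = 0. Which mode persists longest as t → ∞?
Eigenvalues: λₙ = 2.0925n²π²/2.4² - 7.83.
First three modes:
  n=1: λ₁ = 2.0925π²/2.4² - 7.83 ≈ -4.245
  n=2: λ₂ = 8.37π²/2.4² - 7.83 ≈ 6.512
  n=3: λ₃ = 18.8325π²/2.4² - 7.83 ≈ 24.439
Since 2.0925π²/2.4² ≈ 3.585 < 7.83, λ₁ < 0.
The n=1 mode grows fastest (−λₙ is largest for n=1) → dominates.
Asymptotic: T ~ c₁ sin(πx/2.4) e^{4.245t} (exponential growth at rate −λ₁ ≈ 4.245).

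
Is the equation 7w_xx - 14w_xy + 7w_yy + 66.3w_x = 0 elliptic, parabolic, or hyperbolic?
Computing B² - 4AC with A = 7, B = -14, C = 7: discriminant = 0 (zero). Answer: parabolic.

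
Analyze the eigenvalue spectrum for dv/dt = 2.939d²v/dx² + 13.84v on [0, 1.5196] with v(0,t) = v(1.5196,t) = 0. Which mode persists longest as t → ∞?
Eigenvalues: λₙ = 2.939n²π²/1.5196² - 13.84.
First three modes:
  n=1: λ₁ = 2.939π²/1.5196² - 13.84 ≈ -1.279
  n=2: λ₂ = 11.756π²/1.5196² - 13.84 ≈ 36.406
  n=3: λ₃ = 26.451π²/1.5196² - 13.84 ≈ 99.213
Since 2.939π²/1.5196² ≈ 12.561 < 13.84, λ₁ < 0.
The n=1 mode grows fastest (−λₙ is largest for n=1) → dominates.
Asymptotic: v ~ c₁ sin(πx/1.5196) e^{1.279t} (exponential growth at rate −λ₁ ≈ 1.279).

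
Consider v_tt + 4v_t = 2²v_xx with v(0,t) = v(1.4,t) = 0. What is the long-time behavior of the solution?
As t → ∞, v → 0. Damping (γ=4) dissipates energy; oscillations decay exponentially.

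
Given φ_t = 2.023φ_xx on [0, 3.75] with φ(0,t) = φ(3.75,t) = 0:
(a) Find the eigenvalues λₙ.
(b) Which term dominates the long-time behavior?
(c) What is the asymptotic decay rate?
Eigenvalues: λₙ = 2.023n²π²/3.75².
First three modes:
  n=1: λ₁ = 2.023π²/3.75² ≈ 1.42
  n=2: λ₂ = 8.092π²/3.75² ≈ 5.679 (4× faster decay)
  n=3: λ₃ = 18.207π²/3.75² ≈ 12.778 (9× faster decay)
As t → ∞, higher modes decay exponentially faster. The n=1 mode dominates: φ ~ c₁ sin(πx/3.75) e^{-λ₁t}.
Decay rate: λ₁ = 2.023π²/3.75² ≈ 1.42.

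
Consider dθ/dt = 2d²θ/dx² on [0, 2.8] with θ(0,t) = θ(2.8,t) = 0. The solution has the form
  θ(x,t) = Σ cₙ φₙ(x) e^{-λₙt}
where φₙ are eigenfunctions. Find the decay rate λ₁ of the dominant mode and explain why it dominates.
Eigenvalues: λₙ = 2n²π²/2.8².
First three modes:
  n=1: λ₁ = 2π²/2.8² ≈ 2.518
  n=2: λ₂ = 8π²/2.8² ≈ 10.071 (4× faster decay)
  n=3: λ₃ = 18π²/2.8² ≈ 22.66 (9× faster decay)
As t → ∞, higher modes decay exponentially faster. The n=1 mode dominates: θ ~ c₁ sin(πx/2.8) e^{-λ₁t}.
Decay rate: λ₁ = 2π²/2.8² ≈ 2.518.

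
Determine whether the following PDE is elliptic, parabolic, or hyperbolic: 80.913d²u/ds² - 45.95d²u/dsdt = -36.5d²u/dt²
Rewriting in standard form: 80.913d²u/ds² - 45.95d²u/dsdt + 36.5d²u/dt² = 0. Coefficients: A = 80.913, B = -45.95, C = 36.5. B² - 4AC = -9701.8955, which is negative, so the equation is elliptic.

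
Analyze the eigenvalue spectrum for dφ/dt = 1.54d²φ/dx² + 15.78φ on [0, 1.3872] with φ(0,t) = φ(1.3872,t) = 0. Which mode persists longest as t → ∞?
Eigenvalues: λₙ = 1.54n²π²/1.3872² - 15.78.
First three modes:
  n=1: λ₁ = 1.54π²/1.3872² - 15.78 ≈ -7.882
  n=2: λ₂ = 6.16π²/1.3872² - 15.78 ≈ 15.814
  n=3: λ₃ = 13.86π²/1.3872² - 15.78 ≈ 55.306
Since 1.54π²/1.3872² ≈ 7.898 < 15.78, λ₁ < 0.
The n=1 mode grows fastest (−λₙ is largest for n=1) → dominates.
Asymptotic: φ ~ c₁ sin(πx/1.3872) e^{7.882t} (exponential growth at rate −λ₁ ≈ 7.882).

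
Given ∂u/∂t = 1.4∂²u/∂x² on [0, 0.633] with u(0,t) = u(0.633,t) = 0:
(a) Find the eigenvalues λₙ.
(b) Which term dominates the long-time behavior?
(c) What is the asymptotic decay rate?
Eigenvalues: λₙ = 1.4n²π²/0.633².
First three modes:
  n=1: λ₁ = 1.4π²/0.633² ≈ 34.484
  n=2: λ₂ = 5.6π²/0.633² ≈ 137.937 (4× faster decay)
  n=3: λ₃ = 12.6π²/0.633² ≈ 310.358 (9× faster decay)
As t → ∞, higher modes decay exponentially faster. The n=1 mode dominates: u ~ c₁ sin(πx/0.633) e^{-λ₁t}.
Decay rate: λ₁ = 1.4π²/0.633² ≈ 34.484.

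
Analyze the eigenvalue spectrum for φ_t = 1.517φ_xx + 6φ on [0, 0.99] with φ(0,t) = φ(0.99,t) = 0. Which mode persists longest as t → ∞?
Eigenvalues: λₙ = 1.517n²π²/0.99² - 6.
First three modes:
  n=1: λ₁ = 1.517π²/0.99² - 6 ≈ 9.276
  n=2: λ₂ = 6.068π²/0.99² - 6 ≈ 55.105
  n=3: λ₃ = 13.653π²/0.99² - 6 ≈ 131.486
Since 1.517π²/0.99² ≈ 15.276 > 6, all λₙ > 0.
The n=1 mode decays slowest → dominates as t → ∞.
Asymptotic: φ ~ c₁ sin(πx/0.99) e^{-λ₁t} with decay rate λ₁ ≈ 9.276.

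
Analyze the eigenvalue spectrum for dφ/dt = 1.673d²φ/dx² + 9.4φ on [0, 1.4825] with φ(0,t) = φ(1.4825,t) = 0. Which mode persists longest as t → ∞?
Eigenvalues: λₙ = 1.673n²π²/1.4825² - 9.4.
First three modes:
  n=1: λ₁ = 1.673π²/1.4825² - 9.4 ≈ -1.887
  n=2: λ₂ = 6.692π²/1.4825² - 9.4 ≈ 20.652
  n=3: λ₃ = 15.057π²/1.4825² - 9.4 ≈ 58.216
Since 1.673π²/1.4825² ≈ 7.513 < 9.4, λ₁ < 0.
The n=1 mode grows fastest (−λₙ is largest for n=1) → dominates.
Asymptotic: φ ~ c₁ sin(πx/1.4825) e^{1.887t} (exponential growth at rate −λ₁ ≈ 1.887).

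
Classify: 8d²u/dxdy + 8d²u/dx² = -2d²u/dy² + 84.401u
Rewriting in standard form: 8d²u/dx² + 8d²u/dxdy + 2d²u/dy² - 84.401u = 0. Parabolic (discriminant = 0).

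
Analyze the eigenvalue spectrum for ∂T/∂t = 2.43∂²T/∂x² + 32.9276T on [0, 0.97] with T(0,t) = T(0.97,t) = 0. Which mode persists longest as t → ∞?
Eigenvalues: λₙ = 2.43n²π²/0.97² - 32.9276.
First three modes:
  n=1: λ₁ = 2.43π²/0.97² - 32.9276 ≈ -7.438
  n=2: λ₂ = 9.72π²/0.97² - 32.9276 ≈ 69.031
  n=3: λ₃ = 21.87π²/0.97² - 32.9276 ≈ 196.479
Since 2.43π²/0.97² ≈ 25.49 < 32.9276, λ₁ < 0.
The n=1 mode grows fastest (−λₙ is largest for n=1) → dominates.
Asymptotic: T ~ c₁ sin(πx/0.97) e^{7.438t} (exponential growth at rate −λ₁ ≈ 7.438).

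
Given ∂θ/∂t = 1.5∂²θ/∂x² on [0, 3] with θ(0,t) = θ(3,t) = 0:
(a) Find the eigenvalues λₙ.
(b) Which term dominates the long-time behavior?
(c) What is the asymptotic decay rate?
Eigenvalues: λₙ = 1.5n²π²/3².
First three modes:
  n=1: λ₁ = 1.5π²/3² ≈ 1.645
  n=2: λ₂ = 6π²/3² ≈ 6.58 (4× faster decay)
  n=3: λ₃ = 13.5π²/3² ≈ 14.804 (9× faster decay)
As t → ∞, higher modes decay exponentially faster. The n=1 mode dominates: θ ~ c₁ sin(πx/3) e^{-λ₁t}.
Decay rate: λ₁ = 1.5π²/3² ≈ 1.645.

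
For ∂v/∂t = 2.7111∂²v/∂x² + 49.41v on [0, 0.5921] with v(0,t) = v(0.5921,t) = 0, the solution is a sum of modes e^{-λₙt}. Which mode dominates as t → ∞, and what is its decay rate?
Eigenvalues: λₙ = 2.7111n²π²/0.5921² - 49.41.
First three modes:
  n=1: λ₁ = 2.7111π²/0.5921² - 49.41 ≈ 26.913
  n=2: λ₂ = 10.8444π²/0.5921² - 49.41 ≈ 255.882
  n=3: λ₃ = 24.3999π²/0.5921² - 49.41 ≈ 637.497
Since 2.7111π²/0.5921² ≈ 76.323 > 49.41, all λₙ > 0.
The n=1 mode decays slowest → dominates as t → ∞.
Asymptotic: v ~ c₁ sin(πx/0.5921) e^{-λ₁t} with decay rate λ₁ ≈ 26.913.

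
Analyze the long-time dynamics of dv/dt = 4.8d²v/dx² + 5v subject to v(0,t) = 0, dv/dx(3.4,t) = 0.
Long-time behavior: v grows unboundedly. Reaction dominates diffusion (r=5 > κπ²/(4L²)≈1.02); solution grows exponentially.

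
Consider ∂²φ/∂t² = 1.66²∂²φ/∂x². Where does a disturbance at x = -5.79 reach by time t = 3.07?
Domain of influence: [-10.8862, -0.6938]. Data at x = -5.79 spreads outward at speed 1.66.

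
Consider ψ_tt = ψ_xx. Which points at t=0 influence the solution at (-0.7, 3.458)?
Domain of dependence: [-4.158, 2.758]. Signals travel at speed 1, so data within |x - -0.7| ≤ 1·3.458 = 3.458 can reach the point.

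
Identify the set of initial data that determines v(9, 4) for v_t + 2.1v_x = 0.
A single point: x = 0.6. The characteristic through (9, 4) is x - 2.1t = const, so x = 9 - 2.1·4 = 0.6.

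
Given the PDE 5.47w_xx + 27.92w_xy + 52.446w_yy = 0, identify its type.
The second-order coefficients are A = 5.47, B = 27.92, C = 52.446. Since B² - 4AC = -367.99208 < 0, this is an elliptic PDE.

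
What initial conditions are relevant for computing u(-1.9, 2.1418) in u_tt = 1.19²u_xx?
Domain of dependence: [-4.448742, 0.648742]. Signals travel at speed 1.19, so data within |x - -1.9| ≤ 1.19·2.1418 = 2.548742 can reach the point.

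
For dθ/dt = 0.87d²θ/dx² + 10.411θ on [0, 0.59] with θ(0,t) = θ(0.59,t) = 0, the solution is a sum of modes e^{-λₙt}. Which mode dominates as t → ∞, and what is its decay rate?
Eigenvalues: λₙ = 0.87n²π²/0.59² - 10.411.
First three modes:
  n=1: λ₁ = 0.87π²/0.59² - 10.411 ≈ 14.256
  n=2: λ₂ = 3.48π²/0.59² - 10.411 ≈ 88.257
  n=3: λ₃ = 7.83π²/0.59² - 10.411 ≈ 211.591
Since 0.87π²/0.59² ≈ 24.667 > 10.411, all λₙ > 0.
The n=1 mode decays slowest → dominates as t → ∞.
Asymptotic: θ ~ c₁ sin(πx/0.59) e^{-λ₁t} with decay rate λ₁ ≈ 14.256.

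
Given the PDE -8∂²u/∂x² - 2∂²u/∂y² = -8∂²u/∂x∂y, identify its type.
Rewriting in standard form: -8∂²u/∂x² + 8∂²u/∂x∂y - 2∂²u/∂y² = 0. The second-order coefficients are A = -8, B = 8, C = -2. Since B² - 4AC = 0 = 0, this is a parabolic PDE.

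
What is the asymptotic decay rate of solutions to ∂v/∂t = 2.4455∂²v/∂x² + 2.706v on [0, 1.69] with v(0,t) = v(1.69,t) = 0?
Eigenvalues: λₙ = 2.4455n²π²/1.69² - 2.706.
First three modes:
  n=1: λ₁ = 2.4455π²/1.69² - 2.706 ≈ 5.745
  n=2: λ₂ = 9.782π²/1.69² - 2.706 ≈ 31.097
  n=3: λ₃ = 22.0095π²/1.69² - 2.706 ≈ 73.351
Since 2.4455π²/1.69² ≈ 8.451 > 2.706, all λₙ > 0.
The n=1 mode decays slowest → dominates as t → ∞.
Asymptotic: v ~ c₁ sin(πx/1.69) e^{-λ₁t} with decay rate λ₁ ≈ 5.745.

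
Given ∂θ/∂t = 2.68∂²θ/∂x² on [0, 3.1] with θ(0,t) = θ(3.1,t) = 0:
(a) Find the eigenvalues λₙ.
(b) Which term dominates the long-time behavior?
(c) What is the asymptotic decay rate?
Eigenvalues: λₙ = 2.68n²π²/3.1².
First three modes:
  n=1: λ₁ = 2.68π²/3.1² ≈ 2.752
  n=2: λ₂ = 10.72π²/3.1² ≈ 11.01 (4× faster decay)
  n=3: λ₃ = 24.12π²/3.1² ≈ 24.772 (9× faster decay)
As t → ∞, higher modes decay exponentially faster. The n=1 mode dominates: θ ~ c₁ sin(πx/3.1) e^{-λ₁t}.
Decay rate: λ₁ = 2.68π²/3.1² ≈ 2.752.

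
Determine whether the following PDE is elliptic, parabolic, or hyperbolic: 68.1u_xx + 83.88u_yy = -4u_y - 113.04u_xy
Rewriting in standard form: 68.1u_xx + 113.04u_xy + 83.88u_yy + 4u_y = 0. Coefficients: A = 68.1, B = 113.04, C = 83.88. B² - 4AC = -10070.8704, which is negative, so the equation is elliptic.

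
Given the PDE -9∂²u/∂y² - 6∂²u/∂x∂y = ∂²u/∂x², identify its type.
Rewriting in standard form: -∂²u/∂x² - 6∂²u/∂x∂y - 9∂²u/∂y² = 0. The second-order coefficients are A = -1, B = -6, C = -9. Since B² - 4AC = 0 = 0, this is a parabolic PDE.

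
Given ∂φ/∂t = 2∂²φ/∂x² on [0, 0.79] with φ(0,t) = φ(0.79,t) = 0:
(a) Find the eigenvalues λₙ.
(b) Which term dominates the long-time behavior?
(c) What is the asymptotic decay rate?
Eigenvalues: λₙ = 2n²π²/0.79².
First three modes:
  n=1: λ₁ = 2π²/0.79² ≈ 31.628
  n=2: λ₂ = 8π²/0.79² ≈ 126.513 (4× faster decay)
  n=3: λ₃ = 18π²/0.79² ≈ 284.655 (9× faster decay)
As t → ∞, higher modes decay exponentially faster. The n=1 mode dominates: φ ~ c₁ sin(πx/0.79) e^{-λ₁t}.
Decay rate: λ₁ = 2π²/0.79² ≈ 31.628.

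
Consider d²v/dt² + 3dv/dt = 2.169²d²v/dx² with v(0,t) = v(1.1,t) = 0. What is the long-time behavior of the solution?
As t → ∞, v → 0. Damping (γ=3) dissipates energy; oscillations decay exponentially.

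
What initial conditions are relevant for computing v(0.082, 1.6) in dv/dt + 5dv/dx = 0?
A single point: x = -7.918. The characteristic through (0.082, 1.6) is x - 5t = const, so x = 0.082 - 5·1.6 = -7.918.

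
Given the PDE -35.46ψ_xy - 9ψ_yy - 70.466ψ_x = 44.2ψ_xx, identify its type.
Rewriting in standard form: -44.2ψ_xx - 35.46ψ_xy - 9ψ_yy - 70.466ψ_x = 0. The second-order coefficients are A = -44.2, B = -35.46, C = -9. Since B² - 4AC = -333.7884 < 0, this is an elliptic PDE.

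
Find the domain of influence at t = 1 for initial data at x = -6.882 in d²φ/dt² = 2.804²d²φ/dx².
Domain of influence: [-9.686, -4.078]. Data at x = -6.882 spreads outward at speed 2.804.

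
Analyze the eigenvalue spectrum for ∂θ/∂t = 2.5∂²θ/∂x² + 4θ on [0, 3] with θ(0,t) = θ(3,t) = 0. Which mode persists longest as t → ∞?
Eigenvalues: λₙ = 2.5n²π²/3² - 4.
First three modes:
  n=1: λ₁ = 2.5π²/3² - 4 ≈ -1.258
  n=2: λ₂ = 10π²/3² - 4 ≈ 6.966
  n=3: λ₃ = 22.5π²/3² - 4 ≈ 20.674
Since 2.5π²/3² ≈ 2.742 < 4, λ₁ < 0.
The n=1 mode grows fastest (−λₙ is largest for n=1) → dominates.
Asymptotic: θ ~ c₁ sin(πx/3) e^{1.258t} (exponential growth at rate −λ₁ ≈ 1.258).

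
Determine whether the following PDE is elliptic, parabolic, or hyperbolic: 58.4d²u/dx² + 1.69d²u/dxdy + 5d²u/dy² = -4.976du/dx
Rewriting in standard form: 58.4d²u/dx² + 1.69d²u/dxdy + 5d²u/dy² + 4.976du/dx = 0. Coefficients: A = 58.4, B = 1.69, C = 5. B² - 4AC = -1165.1439, which is negative, so the equation is elliptic.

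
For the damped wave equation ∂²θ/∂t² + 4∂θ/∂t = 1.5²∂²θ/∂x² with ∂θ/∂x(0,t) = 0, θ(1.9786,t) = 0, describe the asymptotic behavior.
θ → 0. Damping (γ=4) dissipates energy; oscillations decay exponentially.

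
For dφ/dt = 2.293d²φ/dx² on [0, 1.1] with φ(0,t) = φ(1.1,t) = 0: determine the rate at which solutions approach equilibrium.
Eigenvalues: λₙ = 2.293n²π²/1.1².
First three modes:
  n=1: λ₁ = 2.293π²/1.1² ≈ 18.703
  n=2: λ₂ = 9.172π²/1.1² ≈ 74.813 (4× faster decay)
  n=3: λ₃ = 20.637π²/1.1² ≈ 168.33 (9× faster decay)
As t → ∞, higher modes decay exponentially faster. The n=1 mode dominates: φ ~ c₁ sin(πx/1.1) e^{-λ₁t}.
Decay rate: λ₁ = 2.293π²/1.1² ≈ 18.703.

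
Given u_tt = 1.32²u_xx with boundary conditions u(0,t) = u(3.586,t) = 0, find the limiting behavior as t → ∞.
u oscillates (no decay). Energy is conserved; the solution oscillates indefinitely as standing waves.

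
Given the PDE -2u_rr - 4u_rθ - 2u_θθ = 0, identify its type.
The second-order coefficients are A = -2, B = -4, C = -2. Since B² - 4AC = 0 = 0, this is a parabolic PDE.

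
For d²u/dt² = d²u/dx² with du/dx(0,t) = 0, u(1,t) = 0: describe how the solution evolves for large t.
u oscillates (no decay). Energy is conserved; the solution oscillates indefinitely as standing waves.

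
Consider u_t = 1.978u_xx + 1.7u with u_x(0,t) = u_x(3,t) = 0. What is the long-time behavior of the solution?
As t → ∞, u grows unboundedly. With Neumann BCs the constant mode has diffusion eigenvalue 0, so any r > 0 makes it grow like e^(1.7t); solution grows exponentially.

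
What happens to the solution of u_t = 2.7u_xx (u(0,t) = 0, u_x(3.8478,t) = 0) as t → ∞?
u → 0. Heat escapes through the Dirichlet boundary.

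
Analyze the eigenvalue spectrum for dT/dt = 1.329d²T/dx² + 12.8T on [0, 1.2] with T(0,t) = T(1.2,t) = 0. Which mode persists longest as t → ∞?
Eigenvalues: λₙ = 1.329n²π²/1.2² - 12.8.
First three modes:
  n=1: λ₁ = 1.329π²/1.2² - 12.8 ≈ -3.691
  n=2: λ₂ = 5.316π²/1.2² - 12.8 ≈ 23.635
  n=3: λ₃ = 11.961π²/1.2² - 12.8 ≈ 69.179
Since 1.329π²/1.2² ≈ 9.109 < 12.8, λ₁ < 0.
The n=1 mode grows fastest (−λₙ is largest for n=1) → dominates.
Asymptotic: T ~ c₁ sin(πx/1.2) e^{3.691t} (exponential growth at rate −λ₁ ≈ 3.691).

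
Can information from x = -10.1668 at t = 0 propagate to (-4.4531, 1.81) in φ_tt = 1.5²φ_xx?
No. The domain of dependence is [-7.1681, -1.7381], and -10.1668 is outside this interval.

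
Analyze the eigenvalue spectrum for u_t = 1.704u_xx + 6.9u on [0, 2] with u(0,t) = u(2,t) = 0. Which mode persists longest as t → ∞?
Eigenvalues: λₙ = 1.704n²π²/2² - 6.9.
First three modes:
  n=1: λ₁ = 1.704π²/2² - 6.9 ≈ -2.696
  n=2: λ₂ = 6.816π²/2² - 6.9 ≈ 9.918
  n=3: λ₃ = 15.336π²/2² - 6.9 ≈ 30.94
Since 1.704π²/2² ≈ 4.204 < 6.9, λ₁ < 0.
The n=1 mode grows fastest (−λₙ is largest for n=1) → dominates.
Asymptotic: u ~ c₁ sin(πx/2) e^{2.696t} (exponential growth at rate −λ₁ ≈ 2.696).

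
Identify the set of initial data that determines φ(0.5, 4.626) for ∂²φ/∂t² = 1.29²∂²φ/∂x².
Domain of dependence: [-5.46754, 6.46754]. Signals travel at speed 1.29, so data within |x - 0.5| ≤ 1.29·4.626 = 5.96754 can reach the point.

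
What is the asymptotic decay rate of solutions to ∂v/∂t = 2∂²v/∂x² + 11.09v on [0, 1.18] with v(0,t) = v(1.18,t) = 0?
Eigenvalues: λₙ = 2n²π²/1.18² - 11.09.
First three modes:
  n=1: λ₁ = 2π²/1.18² - 11.09 ≈ 3.086
  n=2: λ₂ = 8π²/1.18² - 11.09 ≈ 45.616
  n=3: λ₃ = 18π²/1.18² - 11.09 ≈ 116.498
Since 2π²/1.18² ≈ 14.176 > 11.09, all λₙ > 0.
The n=1 mode decays slowest → dominates as t → ∞.
Asymptotic: v ~ c₁ sin(πx/1.18) e^{-λ₁t} with decay rate λ₁ ≈ 3.086.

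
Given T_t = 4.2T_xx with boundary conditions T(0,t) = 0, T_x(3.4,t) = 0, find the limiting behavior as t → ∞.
T → 0. Heat escapes through the Dirichlet boundary.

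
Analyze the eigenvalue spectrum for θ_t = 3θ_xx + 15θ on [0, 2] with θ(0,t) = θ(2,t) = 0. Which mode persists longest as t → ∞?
Eigenvalues: λₙ = 3n²π²/2² - 15.
First three modes:
  n=1: λ₁ = 3π²/2² - 15 ≈ -7.598
  n=2: λ₂ = 12π²/2² - 15 ≈ 14.609
  n=3: λ₃ = 27π²/2² - 15 ≈ 51.62
Since 3π²/2² ≈ 7.402 < 15, λ₁ < 0.
The n=1 mode grows fastest (−λₙ is largest for n=1) → dominates.
Asymptotic: θ ~ c₁ sin(πx/2) e^{7.598t} (exponential growth at rate −λ₁ ≈ 7.598).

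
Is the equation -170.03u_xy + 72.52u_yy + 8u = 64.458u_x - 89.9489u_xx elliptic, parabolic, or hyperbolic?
Rewriting in standard form: 89.9489u_xx - 170.03u_xy + 72.52u_yy - 64.458u_x + 8u = 0. Computing B² - 4AC with A = 89.9489, B = -170.03, C = 72.52: discriminant = 2817.823988 (positive). Answer: hyperbolic.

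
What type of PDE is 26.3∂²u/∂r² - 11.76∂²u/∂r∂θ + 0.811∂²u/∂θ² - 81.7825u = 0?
With A = 26.3, B = -11.76, C = 0.811, the discriminant is 52.9804. This is a hyperbolic PDE.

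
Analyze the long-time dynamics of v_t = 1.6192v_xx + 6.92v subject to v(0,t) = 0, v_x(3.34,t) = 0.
Long-time behavior: v grows unboundedly. Reaction dominates diffusion (r=6.92 > κπ²/(4L²)≈0.36); solution grows exponentially.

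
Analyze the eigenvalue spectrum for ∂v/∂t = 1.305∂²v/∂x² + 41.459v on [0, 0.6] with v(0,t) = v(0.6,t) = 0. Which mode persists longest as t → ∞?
Eigenvalues: λₙ = 1.305n²π²/0.6² - 41.459.
First three modes:
  n=1: λ₁ = 1.305π²/0.6² - 41.459 ≈ -5.682
  n=2: λ₂ = 5.22π²/0.6² - 41.459 ≈ 101.65
  n=3: λ₃ = 11.745π²/0.6² - 41.459 ≈ 280.537
Since 1.305π²/0.6² ≈ 35.777 < 41.459, λ₁ < 0.
The n=1 mode grows fastest (−λₙ is largest for n=1) → dominates.
Asymptotic: v ~ c₁ sin(πx/0.6) e^{5.682t} (exponential growth at rate −λ₁ ≈ 5.682).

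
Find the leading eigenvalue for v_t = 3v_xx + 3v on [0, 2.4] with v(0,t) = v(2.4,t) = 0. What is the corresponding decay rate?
Eigenvalues: λₙ = 3n²π²/2.4² - 3.
First three modes:
  n=1: λ₁ = 3π²/2.4² - 3 ≈ 2.14
  n=2: λ₂ = 12π²/2.4² - 3 ≈ 17.562
  n=3: λ₃ = 27π²/2.4² - 3 ≈ 43.264
Since 3π²/2.4² ≈ 5.14 > 3, all λₙ > 0.
The n=1 mode decays slowest → dominates as t → ∞.
Asymptotic: v ~ c₁ sin(πx/2.4) e^{-λ₁t} with decay rate λ₁ ≈ 2.14.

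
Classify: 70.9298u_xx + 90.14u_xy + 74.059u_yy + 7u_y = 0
Elliptic (discriminant = -12886.7406328).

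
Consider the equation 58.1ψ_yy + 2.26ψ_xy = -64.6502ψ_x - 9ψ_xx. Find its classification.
Rewriting in standard form: 9ψ_xx + 2.26ψ_xy + 58.1ψ_yy + 64.6502ψ_x = 0. Elliptic. (A = 9, B = 2.26, C = 58.1 gives B² - 4AC = -2086.4924.)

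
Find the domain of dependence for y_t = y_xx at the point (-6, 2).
The entire real line. The heat equation has infinite propagation speed: any initial disturbance instantly affects all points (though exponentially small far away).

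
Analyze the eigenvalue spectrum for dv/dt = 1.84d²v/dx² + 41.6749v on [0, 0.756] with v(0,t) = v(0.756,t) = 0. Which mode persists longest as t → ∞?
Eigenvalues: λₙ = 1.84n²π²/0.756² - 41.6749.
First three modes:
  n=1: λ₁ = 1.84π²/0.756² - 41.6749 ≈ -9.901
  n=2: λ₂ = 7.36π²/0.756² - 41.6749 ≈ 85.422
  n=3: λ₃ = 16.56π²/0.756² - 41.6749 ≈ 244.292
Since 1.84π²/0.756² ≈ 31.774 < 41.6749, λ₁ < 0.
The n=1 mode grows fastest (−λₙ is largest for n=1) → dominates.
Asymptotic: v ~ c₁ sin(πx/0.756) e^{9.901t} (exponential growth at rate −λ₁ ≈ 9.901).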